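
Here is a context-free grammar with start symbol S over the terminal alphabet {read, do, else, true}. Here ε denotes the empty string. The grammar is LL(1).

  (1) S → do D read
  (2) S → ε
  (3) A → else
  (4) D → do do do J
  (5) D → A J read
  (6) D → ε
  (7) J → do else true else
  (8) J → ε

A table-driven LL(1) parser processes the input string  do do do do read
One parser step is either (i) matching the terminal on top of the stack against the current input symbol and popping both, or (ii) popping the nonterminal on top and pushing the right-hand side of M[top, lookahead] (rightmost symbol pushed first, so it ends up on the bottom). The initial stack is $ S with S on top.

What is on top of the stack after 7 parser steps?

read

step 1: stack=$ S  input=do do do do read $  — expand S → do D read
step 2: stack=$ read D do  input=do do do do read $  — match do
step 3: stack=$ read D  input=do do do read $  — expand D → do do do J
step 4: stack=$ read J do do do  input=do do do read $  — match do
step 5: stack=$ read J do do  input=do do read $  — match do
step 6: stack=$ read J do  input=do read $  — match do
step 7: stack=$ read J  input=read $  — expand J → ε
Stack after step 7: $ read (top = read).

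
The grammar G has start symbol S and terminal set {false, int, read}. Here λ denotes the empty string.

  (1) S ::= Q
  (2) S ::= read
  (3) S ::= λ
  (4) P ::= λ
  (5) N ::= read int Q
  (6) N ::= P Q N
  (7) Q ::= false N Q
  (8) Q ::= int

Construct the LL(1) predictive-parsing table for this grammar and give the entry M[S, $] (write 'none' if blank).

FIRST(P) = {λ}
FIRST(Q) = {false, int}
FIRST(S) = {λ, false, int, read}  (via Q)
FIRST(N) = {false, int, read}  (via P Q N)
FOLLOW(S) includes $ since S is the start symbol.
FOLLOW(S): S appears on no right-hand side. Thus FOLLOW(S) = {$}.
For S ::= Q: FIRST(Q) = {false, int}, so it goes in M[S, t] for t ∈ {false, int}.
For S ::= read: FIRST(read) = {read}, so it goes in M[S, t] for t ∈ {read}.
For S ::= λ: FIRST(λ) = {λ}, so it goes in M[S, t] for t ∈ {}; since λ ∈ FIRST, also for every t ∈ FOLLOW(S) = {$}.

S ::= λ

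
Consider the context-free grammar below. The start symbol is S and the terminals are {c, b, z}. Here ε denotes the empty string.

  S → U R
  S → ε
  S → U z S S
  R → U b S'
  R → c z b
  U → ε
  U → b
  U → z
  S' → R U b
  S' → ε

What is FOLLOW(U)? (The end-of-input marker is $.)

FIRST(U) = {ε, b, z}
FIRST(R) = {b, c, z}  (via U b S')
FIRST(S) = {ε, b, c, z}  (via U R, U z S S)
FIRST(S') = {ε, b, c, z}  (via R U b)
FOLLOW(S) includes $ since S is the start symbol.
FOLLOW(S): in S→U z S S (occurrence 1), S is followed by S with FIRST {ε, b, c, z}; in S→U z S S (occurrence 1), the suffix after S is nullable (adds nothing new); in S→U z S S (occurrence 2), the suffix after S is empty (adds nothing new). Thus FOLLOW(S) = {$, b, c, z}.
FOLLOW(R): in S→U R, the suffix after R is empty, so FOLLOW(R) ⊇ FOLLOW(S) = {$, b, c, z}; in S'→R U b, R is followed by U b with FIRST {b, z}. Thus FOLLOW(R) = {$, b, c, z}.
FOLLOW(U): in S→U R, U is followed by R with FIRST {b, c, z}; in S→U z S S, U is followed by z S S with FIRST {z}; in R→U b S', U is followed by b S' with FIRST {b}; in S'→R U b, U is followed by b with FIRST {b}. Thus FOLLOW(U) = {b, c, z}.
FOLLOW(S'): in R→U b S', the suffix after S' is empty, so FOLLOW(S') ⊇ FOLLOW(R) = {$, b, c, z}. Thus FOLLOW(S') = {$, b, c, z}.

{b, c, z}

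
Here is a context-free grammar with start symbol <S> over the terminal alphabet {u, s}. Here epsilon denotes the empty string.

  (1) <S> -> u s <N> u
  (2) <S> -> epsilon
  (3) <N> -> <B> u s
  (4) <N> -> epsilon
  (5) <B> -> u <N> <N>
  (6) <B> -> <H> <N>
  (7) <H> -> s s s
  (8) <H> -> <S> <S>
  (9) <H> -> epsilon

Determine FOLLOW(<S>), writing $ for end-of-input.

{$, s, u}

FIRST(<S>): from <S>->u s <N> u we get {u}; from <S>->epsilon we get {epsilon}. So FIRST(<S>) = {epsilon, u}.
FIRST(<H>): from <H>->s s s we get {s}; from <H>-><S> <S> we get {epsilon, u}; from <H>->epsilon we get {epsilon}. So FIRST(<H>) = {epsilon, s, u}.
FIRST(<N>): from <N>-><B> u s we get {s, u}; from <N>->epsilon we get {epsilon}. So FIRST(<N>) = {epsilon, s, u}.
FIRST(<B>): from <B>->u <N> <N> we get {u}; from <B>-><H> <N> we get {epsilon, s, u}. So FIRST(<B>) = {epsilon, s, u}.
FOLLOW(<S>) includes $ since <S> is the start symbol.
FOLLOW(<B>): in <N>-><B> u s, <B> is followed by u s with FIRST {u}. Thus FOLLOW(<B>) = {u}.
FOLLOW(<N>): in <S>->u s <N> u, <N> is followed by u with FIRST {u}; in <B>->u <N> <N> (occurrence 1), <N> is followed by <N> with FIRST {epsilon, s, u}; in <B>->u <N> <N> (occurrence 1), the suffix after <N> is nullable, so FOLLOW(<N>) ⊇ FOLLOW(<B>) = {u}; in <B>->u <N> <N> (occurrence 2), the suffix after <N> is empty, so FOLLOW(<N>) ⊇ FOLLOW(<B>) = {u}; in <B>-><H> <N>, the suffix after <N> is empty, so FOLLOW(<N>) ⊇ FOLLOW(<B>) = {u}. Thus FOLLOW(<N>) = {s, u}.
FOLLOW(<H>): in <B>-><H> <N>, <H> is followed by <N> with FIRST {epsilon, s, u}; in <B>-><H> <N>, the suffix after <H> is nullable, so FOLLOW(<H>) ⊇ FOLLOW(<B>) = {u}. Thus FOLLOW(<H>) = {s, u}.
FOLLOW(<S>): in <H>-><S> <S> (occurrence 1), <S> is followed by <S> with FIRST {epsilon, u}; in <H>-><S> <S> (occurrence 1), the suffix after <S> is nullable, so FOLLOW(<S>) ⊇ FOLLOW(<H>) = {s, u}; in <H>-><S> <S> (occurrence 2), the suffix after <S> is empty, so FOLLOW(<S>) ⊇ FOLLOW(<H>) = {s, u}. Thus FOLLOW(<S>) = {$, s, u}.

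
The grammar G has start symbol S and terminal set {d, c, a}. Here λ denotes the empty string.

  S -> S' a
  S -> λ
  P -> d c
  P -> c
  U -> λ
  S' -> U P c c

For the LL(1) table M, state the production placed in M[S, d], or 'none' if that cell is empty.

FIRST(P) = {c, d}
FIRST(U) = {λ}
FIRST(S') = {c, d}  (via U P c c)
FIRST(S) = {λ, c, d}  (via S' a)
FOLLOW(S) includes $ since S is the start symbol.
FOLLOW(S): S appears on no right-hand side. Thus FOLLOW(S) = {$}.
For S -> S' a: FIRST(S' a) = {c, d}, so it goes in M[S, t] for t ∈ {c, d}.
For S -> λ: FIRST(λ) = {λ}, so it goes in M[S, t] for t ∈ {}; since λ ∈ FIRST, also for every t ∈ FOLLOW(S) = {$}.

S -> S' a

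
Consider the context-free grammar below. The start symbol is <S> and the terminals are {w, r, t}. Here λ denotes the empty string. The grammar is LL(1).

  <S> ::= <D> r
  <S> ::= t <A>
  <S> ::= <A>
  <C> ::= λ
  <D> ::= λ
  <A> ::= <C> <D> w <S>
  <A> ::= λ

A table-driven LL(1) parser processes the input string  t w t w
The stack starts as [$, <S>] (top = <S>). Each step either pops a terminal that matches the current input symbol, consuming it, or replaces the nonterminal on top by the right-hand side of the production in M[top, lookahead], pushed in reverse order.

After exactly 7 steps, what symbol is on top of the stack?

t

step 1: stack=$ <S>  input=t w t w $  — expand <S> ::= t <A>
step 2: stack=$ <A> t  input=t w t w $  — match t
step 3: stack=$ <A>  input=w t w $  — expand <A> ::= <C> <D> w <S>
step 4: stack=$ <S> w <D> <C>  input=w t w $  — expand <C> ::= λ
step 5: stack=$ <S> w <D>  input=w t w $  — expand <D> ::= λ
step 6: stack=$ <S> w  input=w t w $  — match w
step 7: stack=$ <S>  input=t w $  — expand <S> ::= t <A>
Stack after step 7: $ <A> t (top = t).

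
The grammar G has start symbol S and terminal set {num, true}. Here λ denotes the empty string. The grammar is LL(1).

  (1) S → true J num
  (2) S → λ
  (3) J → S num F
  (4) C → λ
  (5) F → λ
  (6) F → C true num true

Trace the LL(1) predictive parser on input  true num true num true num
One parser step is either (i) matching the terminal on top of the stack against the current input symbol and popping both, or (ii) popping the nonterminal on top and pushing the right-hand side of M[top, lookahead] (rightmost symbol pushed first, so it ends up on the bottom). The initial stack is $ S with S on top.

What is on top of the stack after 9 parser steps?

true

     Stack                  Input                         Action
  1  $ S                    true num true num true num $  expand S → true J num
  2  $ num J true           true num true num true num $  match true
  3  $ num J                num true num true num $       expand J → S num F
  4  $ num F num S          num true num true num $       expand S → λ
  5  $ num F num            num true num true num $       match num
  6  $ num F                true num true num $           expand F → C true num true
  7  $ num true num true C  true num true num $           expand C → λ
  8  $ num true num true    true num true num $           match true
  9  $ num true num         num true num $                match num
Stack after step 9: $ num true (top = true).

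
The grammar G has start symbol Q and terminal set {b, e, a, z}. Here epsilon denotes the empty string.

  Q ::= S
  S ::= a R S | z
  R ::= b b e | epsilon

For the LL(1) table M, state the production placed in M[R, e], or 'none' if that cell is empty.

FIRST(S): from S::=a R S we get {a}; from S::=z we get {z}. So FIRST(S) = {a, z}.
FIRST(R): from R::=b b e we get {b}; from R::=epsilon we get {epsilon}. So FIRST(R) = {epsilon, b}.
FIRST(Q): from Q::=S we get {a, z}. So FIRST(Q) = {a, z}.
FOLLOW(Q) includes $ since Q is the start symbol.
FOLLOW(R): in S::=a R S, R is followed by S with FIRST {a, z}. Thus FOLLOW(R) = {a, z}.
For R ::= b b e: FIRST(b b e) = {b}, so it goes in M[R, t] for t ∈ {b}.
For R ::= epsilon: FIRST(epsilon) = {epsilon}, so it goes in M[R, t] for t ∈ {}; since epsilon ∈ FIRST, also for every t ∈ FOLLOW(R) = {a, z}.
None of these place a production in M[R, e].

none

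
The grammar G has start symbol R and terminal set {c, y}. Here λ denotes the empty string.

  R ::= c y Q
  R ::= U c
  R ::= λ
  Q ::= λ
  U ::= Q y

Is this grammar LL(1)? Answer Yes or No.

FIRST(R) = {λ, c, y}
FIRST(Q) = {λ}
FIRST(U) = {y}
FOLLOW(R) = {$}
FOLLOW(Q) = {$, y}
FOLLOW(U) = {c}
Each cell of M receives at most one production.

Yes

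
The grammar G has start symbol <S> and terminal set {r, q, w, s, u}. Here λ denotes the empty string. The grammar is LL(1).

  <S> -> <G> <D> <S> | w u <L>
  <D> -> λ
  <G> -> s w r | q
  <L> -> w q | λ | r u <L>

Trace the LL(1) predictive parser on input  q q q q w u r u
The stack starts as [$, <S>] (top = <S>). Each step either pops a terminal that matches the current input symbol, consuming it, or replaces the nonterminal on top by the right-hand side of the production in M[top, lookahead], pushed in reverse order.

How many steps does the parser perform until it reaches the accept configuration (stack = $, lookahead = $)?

      Stack          Input              Action
   1  $ <S>          q q q q w u r u $  expand <S> -> <G> <D> <S>
   2  $ <S> <D> <G>  q q q q w u r u $  expand <G> -> q
   3  $ <S> <D> q    q q q q w u r u $  match q
   4  $ <S> <D>      q q q w u r u $    expand <D> -> λ
   5  $ <S>          q q q w u r u $    expand <S> -> <G> <D> <S>
   6  $ <S> <D> <G>  q q q w u r u $    expand <G> -> q
   7  $ <S> <D> q    q q q w u r u $    match q
   8  $ <S> <D>      q q w u r u $      expand <D> -> λ
   9  $ <S>          q q w u r u $      expand <S> -> <G> <D> <S>
  10  $ <S> <D> <G>  q q w u r u $      expand <G> -> q
  11  $ <S> <D> q    q q w u r u $      match q
  12  $ <S> <D>      q w u r u $        expand <D> -> λ
  13  $ <S>          q w u r u $        expand <S> -> <G> <D> <S>
  14  $ <S> <D> <G>  q w u r u $        expand <G> -> q
  15  $ <S> <D> q    q w u r u $        match q
  16  $ <S> <D>      w u r u $          expand <D> -> λ
  17  $ <S>          w u r u $          expand <S> -> w u <L>
  18  $ <L> u w      w u r u $          match w
  19  $ <L> u        u r u $            match u
  20  $ <L>          r u $              expand <L> -> r u <L>
  21  $ <L> u r      r u $              match r
  22  $ <L> u        u $                match u
  23  $ <L>          $                  expand <L> -> λ
Accept reached after 23 steps.

23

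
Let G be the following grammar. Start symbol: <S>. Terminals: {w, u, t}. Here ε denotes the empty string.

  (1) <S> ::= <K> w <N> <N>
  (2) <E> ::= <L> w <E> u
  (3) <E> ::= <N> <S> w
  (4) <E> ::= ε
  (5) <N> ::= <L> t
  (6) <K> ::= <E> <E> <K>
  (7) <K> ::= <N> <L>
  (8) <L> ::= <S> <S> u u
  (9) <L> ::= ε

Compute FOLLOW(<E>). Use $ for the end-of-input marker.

{t, u, w}

FIRST(<S>) = {t, w}  (via <K> w <N> <N>)
FIRST(<L>) = {ε, t, w}  (via <S> <S> u u)
FIRST(<N>) = {t, w}  (via <L> t)
FIRST(<E>) = {ε, t, w}  (via <L> w <E> u, <N> <S> w)
FIRST(<K>) = {t, w}  (via <E> <E> <K>, <N> <L>)
FOLLOW(<S>) includes $ since <S> is the start symbol.
FOLLOW(<S>): in <E>::=<N> <S> w, <S> is followed by w with FIRST {w}; in <L>::=<S> <S> u u (occurrence 1), <S> is followed by <S> u u with FIRST {t, w}; in <L>::=<S> <S> u u (occurrence 2), <S> is followed by u u with FIRST {u}. Thus FOLLOW(<S>) = {$, t, u, w}.
FOLLOW(<E>): in <E>::=<L> w <E> u, <E> is followed by u with FIRST {u}; in <K>::=<E> <E> <K> (occurrence 1), <E> is followed by <E> <K> with FIRST {t, w}; in <K>::=<E> <E> <K> (occurrence 2), <E> is followed by <K> with FIRST {t, w}. Thus FOLLOW(<E>) = {t, u, w}.
FOLLOW(<K>): in <S>::=<K> w <N> <N>, <K> is followed by w <N> <N> with FIRST {w}; in <K>::=<E> <E> <K>, the suffix after <K> is empty (adds nothing new). Thus FOLLOW(<K>) = {w}.
FOLLOW(<N>): in <S>::=<K> w <N> <N> (occurrence 1), <N> is followed by <N> with FIRST {t, w}; in <S>::=<K> w <N> <N> (occurrence 2), the suffix after <N> is empty, so FOLLOW(<N>) ⊇ FOLLOW(<S>) = {$, t, u, w}; in <E>::=<N> <S> w, <N> is followed by <S> w with FIRST {t, w}; in <K>::=<N> <L>, <N> is followed by <L> with FIRST {ε, t, w}; in <K>::=<N> <L>, the suffix after <N> is nullable, so FOLLOW(<N>) ⊇ FOLLOW(<K>) = {w}. Thus FOLLOW(<N>) = {$, t, u, w}.
FOLLOW(<L>): in <E>::=<L> w <E> u, <L> is followed by w <E> u with FIRST {w}; in <N>::=<L> t, <L> is followed by t with FIRST {t}; in <K>::=<N> <L>, the suffix after <L> is empty, so FOLLOW(<L>) ⊇ FOLLOW(<K>) = {w}. Thus FOLLOW(<L>) = {t, w}.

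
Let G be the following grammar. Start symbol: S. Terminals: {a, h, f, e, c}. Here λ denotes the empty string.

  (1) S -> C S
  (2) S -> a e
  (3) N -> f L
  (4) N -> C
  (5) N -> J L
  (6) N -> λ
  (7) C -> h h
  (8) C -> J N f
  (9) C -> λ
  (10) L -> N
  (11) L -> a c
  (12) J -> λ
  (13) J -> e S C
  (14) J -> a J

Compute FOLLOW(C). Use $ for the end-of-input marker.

FIRST(J): from J->λ we get {λ}; from J->e S C we get {e}; from J->a J we get {a}. So FIRST(J) = {λ, a, e}.
FIRST(S): from S->C S we get {a, e, f, h}; from S->a e we get {a}. So FIRST(S) = {a, e, f, h}.
FIRST(N): from N->f L we get {f}; from N->C we get {λ, a, e, f, h}; from N->J L we get {λ, a, e, f, h}; from N->λ we get {λ}. So FIRST(N) = {λ, a, e, f, h}.
FIRST(C): from C->h h we get {h}; from C->J N f we get {a, e, f, h}; from C->λ we get {λ}. So FIRST(C) = {λ, a, e, f, h}.
FIRST(L): from L->N we get {λ, a, e, f, h}; from L->a c we get {a}. So FIRST(L) = {λ, a, e, f, h}.
FOLLOW(S) includes $ since S is the start symbol.
FOLLOW(S): in S->C S, the suffix after S is empty (adds nothing new); in J->e S C, S is followed by C with FIRST {λ, a, e, f, h}; in J->e S C, the suffix after S is nullable, so FOLLOW(S) ⊇ FOLLOW(J) = {a, e, f, h}. Thus FOLLOW(S) = {$, a, e, f, h}.
FOLLOW(N): in C->J N f, N is followed by f with FIRST {f}; in L->N, the suffix after N is empty, so FOLLOW(N) ⊇ FOLLOW(L) = {f}. Thus FOLLOW(N) = {f}.
FOLLOW(L): in N->f L, the suffix after L is empty, so FOLLOW(L) ⊇ FOLLOW(N) = {f}; in N->J L, the suffix after L is empty, so FOLLOW(L) ⊇ FOLLOW(N) = {f}. Thus FOLLOW(L) = {f}.
FOLLOW(J): in N->J L, J is followed by L with FIRST {λ, a, e, f, h}; in N->J L, the suffix after J is nullable, so FOLLOW(J) ⊇ FOLLOW(N) = {f}; in C->J N f, J is followed by N f with FIRST {a, e, f, h}; in J->a J, the suffix after J is empty (adds nothing new). Thus FOLLOW(J) = {a, e, f, h}.
FOLLOW(C): in S->C S, C is followed by S with FIRST {a, e, f, h}; in N->C, the suffix after C is empty, so FOLLOW(C) ⊇ FOLLOW(N) = {f}; in J->e S C, the suffix after C is empty, so FOLLOW(C) ⊇ FOLLOW(J) = {a, e, f, h}. Thus FOLLOW(C) = {a, e, f, h}.

{a, e, f, h}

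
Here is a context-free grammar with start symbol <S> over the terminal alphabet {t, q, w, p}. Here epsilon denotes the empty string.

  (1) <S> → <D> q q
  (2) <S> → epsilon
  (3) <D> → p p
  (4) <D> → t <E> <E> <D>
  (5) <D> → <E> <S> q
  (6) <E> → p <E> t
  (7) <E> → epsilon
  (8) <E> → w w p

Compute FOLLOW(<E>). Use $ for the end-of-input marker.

{p, q, t, w}

FIRST(<E>): from <E>→p <E> t we get {p}; from <E>→epsilon we get {epsilon}; from <E>→w w p we get {w}. So FIRST(<E>) = {epsilon, p, w}.
FIRST(<S>): from <S>→<D> q q we get {p, q, t, w}; from <S>→epsilon we get {epsilon}. So FIRST(<S>) = {epsilon, p, q, t, w}.
FIRST(<D>): from <D>→p p we get {p}; from <D>→t <E> <E> <D> we get {t}; from <D>→<E> <S> q we get {p, q, t, w}. So FIRST(<D>) = {p, q, t, w}.
FOLLOW(<S>) includes $ since <S> is the start symbol.
FOLLOW(<S>): in <D>→<E> <S> q, <S> is followed by q with FIRST {q}. Thus FOLLOW(<S>) = {$, q}.
FOLLOW(<D>): in <S>→<D> q q, <D> is followed by q q with FIRST {q}; in <D>→t <E> <E> <D>, the suffix after <D> is empty (adds nothing new). Thus FOLLOW(<D>) = {q}.
FOLLOW(<E>): in <D>→t <E> <E> <D> (occurrence 1), <E> is followed by <E> <D> with FIRST {p, q, t, w}; in <D>→t <E> <E> <D> (occurrence 2), <E> is followed by <D> with FIRST {p, q, t, w}; in <D>→<E> <S> q, <E> is followed by <S> q with FIRST {p, q, t, w}; in <E>→p <E> t, <E> is followed by t with FIRST {t}. Thus FOLLOW(<E>) = {p, q, t, w}.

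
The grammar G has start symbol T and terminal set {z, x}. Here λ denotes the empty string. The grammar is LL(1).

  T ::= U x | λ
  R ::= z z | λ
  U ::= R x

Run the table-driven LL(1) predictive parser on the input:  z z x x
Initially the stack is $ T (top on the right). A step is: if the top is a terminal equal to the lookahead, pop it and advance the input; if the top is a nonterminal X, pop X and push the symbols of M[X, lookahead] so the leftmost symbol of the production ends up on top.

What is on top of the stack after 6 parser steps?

step 1: stack=$ T  input=z z x x $  — expand T ::= U x
step 2: stack=$ x U  input=z z x x $  — expand U ::= R x
step 3: stack=$ x x R  input=z z x x $  — expand R ::= z z
step 4: stack=$ x x z z  input=z z x x $  — match z
step 5: stack=$ x x z  input=z x x $  — match z
step 6: stack=$ x x  input=x x $  — match x
Stack after step 6: $ x (top = x).

x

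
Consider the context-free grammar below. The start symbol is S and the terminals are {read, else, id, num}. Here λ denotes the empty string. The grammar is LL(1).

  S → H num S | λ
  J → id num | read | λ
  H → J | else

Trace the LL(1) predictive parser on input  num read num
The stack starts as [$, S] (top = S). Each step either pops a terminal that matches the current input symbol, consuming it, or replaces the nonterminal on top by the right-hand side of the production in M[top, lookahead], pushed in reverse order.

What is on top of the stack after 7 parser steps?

read

step 1: stack=$ S  input=num read num $  — expand S → H num S
step 2: stack=$ S num H  input=num read num $  — expand H → J
step 3: stack=$ S num J  input=num read num $  — expand J → λ
step 4: stack=$ S num  input=num read num $  — match num
step 5: stack=$ S  input=read num $  — expand S → H num S
step 6: stack=$ S num H  input=read num $  — expand H → J
step 7: stack=$ S num J  input=read num $  — expand J → read
Stack after step 7: $ S num read (top = read).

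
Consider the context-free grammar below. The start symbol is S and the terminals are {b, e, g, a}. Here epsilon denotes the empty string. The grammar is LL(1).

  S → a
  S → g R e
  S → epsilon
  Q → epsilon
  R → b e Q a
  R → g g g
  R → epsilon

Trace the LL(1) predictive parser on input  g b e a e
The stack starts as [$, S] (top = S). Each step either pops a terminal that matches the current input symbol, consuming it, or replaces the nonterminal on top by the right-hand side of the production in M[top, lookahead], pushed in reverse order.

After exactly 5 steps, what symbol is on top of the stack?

Q

step 1: stack=$ S  input=g b e a e $  — expand S → g R e
step 2: stack=$ e R g  input=g b e a e $  — match g
step 3: stack=$ e R  input=b e a e $  — expand R → b e Q a
step 4: stack=$ e a Q e b  input=b e a e $  — match b
step 5: stack=$ e a Q e  input=e a e $  — match e
Stack after step 5: $ e a Q (top = Q).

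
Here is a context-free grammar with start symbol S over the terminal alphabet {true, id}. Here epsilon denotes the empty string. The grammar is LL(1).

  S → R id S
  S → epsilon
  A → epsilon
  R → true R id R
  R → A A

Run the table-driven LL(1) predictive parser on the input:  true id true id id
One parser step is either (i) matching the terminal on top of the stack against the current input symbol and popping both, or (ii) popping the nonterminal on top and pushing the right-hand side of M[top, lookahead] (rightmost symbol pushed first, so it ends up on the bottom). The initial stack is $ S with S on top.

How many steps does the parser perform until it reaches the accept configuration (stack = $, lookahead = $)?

step 1: stack=$ S  input=true id true id id $  — expand S → R id S
step 2: stack=$ S id R  input=true id true id id $  — expand R → true R id R
step 3: stack=$ S id R id R true  input=true id true id id $  — match true
step 4: stack=$ S id R id R  input=id true id id $  — expand R → A A
step 5: stack=$ S id R id A A  input=id true id id $  — expand A → epsilon
step 6: stack=$ S id R id A  input=id true id id $  — expand A → epsilon
step 7: stack=$ S id R id  input=id true id id $  — match id
step 8: stack=$ S id R  input=true id id $  — expand R → true R id R
step 9: stack=$ S id R id R true  input=true id id $  — match true
step 10: stack=$ S id R id R  input=id id $  — expand R → A A
step 11: stack=$ S id R id A A  input=id id $  — expand A → epsilon
step 12: stack=$ S id R id A  input=id id $  — expand A → epsilon
step 13: stack=$ S id R id  input=id id $  — match id
step 14: stack=$ S id R  input=id $  — expand R → A A
step 15: stack=$ S id A A  input=id $  — expand A → epsilon
step 16: stack=$ S id A  input=id $  — expand A → epsilon
step 17: stack=$ S id  input=id $  — match id
step 18: stack=$ S  input=$  — expand S → epsilon
Accept reached after 18 steps.

18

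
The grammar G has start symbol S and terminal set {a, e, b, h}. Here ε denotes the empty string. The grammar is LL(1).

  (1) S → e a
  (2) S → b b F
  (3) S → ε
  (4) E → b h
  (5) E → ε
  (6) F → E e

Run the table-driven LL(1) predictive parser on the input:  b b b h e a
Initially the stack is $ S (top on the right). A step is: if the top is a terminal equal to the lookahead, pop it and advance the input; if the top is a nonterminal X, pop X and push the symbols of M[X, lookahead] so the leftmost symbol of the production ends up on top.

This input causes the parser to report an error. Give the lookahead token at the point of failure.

a

     Stack    Input          Action
  1  $ S      b b b h e a $  expand S → b b F
  2  $ F b b  b b b h e a $  match b
  3  $ F b    b b h e a $    match b
  4  $ F      b h e a $      expand F → E e
  5  $ e E    b h e a $      expand E → b h
  6  $ e h b  b h e a $      match b
  7  $ e h    h e a $        match h
  8  $ e      e a $          match e
  9  $        a $            error: stack empty but input remains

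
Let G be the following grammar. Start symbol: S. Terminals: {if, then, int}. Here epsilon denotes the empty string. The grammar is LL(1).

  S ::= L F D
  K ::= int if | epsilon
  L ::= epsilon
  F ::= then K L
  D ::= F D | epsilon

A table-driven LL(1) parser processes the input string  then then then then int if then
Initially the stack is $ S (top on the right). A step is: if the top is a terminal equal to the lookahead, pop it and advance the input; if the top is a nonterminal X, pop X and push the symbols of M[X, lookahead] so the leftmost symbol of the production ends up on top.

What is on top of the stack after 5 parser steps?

     Stack         Input                              Action
  1  $ S           then then then then int if then $  expand S ::= L F D
  2  $ D F L       then then then then int if then $  expand L ::= epsilon
  3  $ D F         then then then then int if then $  expand F ::= then K L
  4  $ D L K then  then then then then int if then $  match then
  5  $ D L K       then then then int if then $       expand K ::= epsilon
Stack after step 5: $ D L (top = L).

L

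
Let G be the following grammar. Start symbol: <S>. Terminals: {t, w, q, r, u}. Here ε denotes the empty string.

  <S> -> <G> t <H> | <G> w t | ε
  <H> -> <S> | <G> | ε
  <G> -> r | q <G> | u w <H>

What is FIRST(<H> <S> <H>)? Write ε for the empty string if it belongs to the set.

FIRST(<G>): from <G>->r we get {r}; from <G>->q <G> we get {q}; from <G>->u w <H> we get {u}. So FIRST(<G>) = {q, r, u}.
FIRST(<S>): from <S>-><G> t <H> we get {q, r, u}; from <S>-><G> w t we get {q, r, u}; from <S>->ε we get {ε}. So FIRST(<S>) = {ε, q, r, u}.
FIRST(<H>): from <H>-><S> we get {ε, q, r, u}; from <H>-><G> we get {q, r, u}; from <H>->ε we get {ε}. So FIRST(<H>) = {ε, q, r, u}.
FIRST(<H> <S> <H>): take FIRST of each symbol in turn, carrying on past any symbol whose FIRST contains ε; result {ε, q, r, u}.

{ε, q, r, u}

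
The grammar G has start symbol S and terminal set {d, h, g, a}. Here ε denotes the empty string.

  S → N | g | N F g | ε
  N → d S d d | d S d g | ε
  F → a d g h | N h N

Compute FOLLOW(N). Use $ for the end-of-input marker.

FIRST(N) = {ε, d}
FIRST(F) = {a, d, h}  (via N h N)
FIRST(S) = {ε, a, d, g, h}  (via N, N F g)
FOLLOW(S) includes $ since S is the start symbol.
FOLLOW(S): in N→d S d d, S is followed by d d with FIRST {d}; in N→d S d g, S is followed by d g with FIRST {d}. Thus FOLLOW(S) = {$, d}.
FOLLOW(F): in S→N F g, F is followed by g with FIRST {g}. Thus FOLLOW(F) = {g}.
FOLLOW(N): in S→N, the suffix after N is empty, so FOLLOW(N) ⊇ FOLLOW(S) = {$, d}; in S→N F g, N is followed by F g with FIRST {a, d, h}; in F→N h N (occurrence 1), N is followed by h N with FIRST {h}; in F→N h N (occurrence 2), the suffix after N is empty, so FOLLOW(N) ⊇ FOLLOW(F) = {g}. Thus FOLLOW(N) = {$, a, d, g, h}.

{$, a, d, g, h}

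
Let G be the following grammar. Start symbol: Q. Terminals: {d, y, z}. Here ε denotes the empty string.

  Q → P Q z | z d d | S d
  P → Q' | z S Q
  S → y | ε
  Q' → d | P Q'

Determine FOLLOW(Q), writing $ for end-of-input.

FIRST(S): from S→y we get {y}; from S→ε we get {ε}. So FIRST(S) = {ε, y}.
FIRST(Q): from Q→P Q z we get {d, z}; from Q→z d d we get {z}; from Q→S d we get {d, y}. So FIRST(Q) = {d, y, z}.
FIRST(P): from P→Q' we get {d, z}; from P→z S Q we get {z}. So FIRST(P) = {d, z}.
FIRST(Q'): from Q'→d we get {d}; from Q'→P Q' we get {d, z}. So FIRST(Q') = {d, z}.
FOLLOW(Q) includes $ since Q is the start symbol.
FOLLOW(P): in Q→P Q z, P is followed by Q z with FIRST {d, y, z}; in Q'→P Q', P is followed by Q' with FIRST {d, z}. Thus FOLLOW(P) = {d, y, z}.
FOLLOW(Q): in Q→P Q z, Q is followed by z with FIRST {z}; in P→z S Q, the suffix after Q is empty, so FOLLOW(Q) ⊇ FOLLOW(P) = {d, y, z}. Thus FOLLOW(Q) = {$, d, y, z}.
FOLLOW(S): in Q→S d, S is followed by d with FIRST {d}; in P→z S Q, S is followed by Q with FIRST {d, y, z}. Thus FOLLOW(S) = {d, y, z}.
FOLLOW(Q'): in P→Q', the suffix after Q' is empty, so FOLLOW(Q') ⊇ FOLLOW(P) = {d, y, z}; in Q'→P Q', the suffix after Q' is empty (adds nothing new). Thus FOLLOW(Q') = {d, y, z}.

{$, d, y, z}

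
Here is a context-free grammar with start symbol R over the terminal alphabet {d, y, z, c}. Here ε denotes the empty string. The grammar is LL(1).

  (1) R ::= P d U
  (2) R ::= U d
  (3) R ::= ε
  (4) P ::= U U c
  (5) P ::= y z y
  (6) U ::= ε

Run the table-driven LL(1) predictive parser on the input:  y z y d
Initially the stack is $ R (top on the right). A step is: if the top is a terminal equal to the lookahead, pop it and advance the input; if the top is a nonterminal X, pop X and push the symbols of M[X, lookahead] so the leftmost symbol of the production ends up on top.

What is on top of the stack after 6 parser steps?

step 1: stack=$ R  input=y z y d $  — expand R ::= P d U
step 2: stack=$ U d P  input=y z y d $  — expand P ::= y z y
step 3: stack=$ U d y z y  input=y z y d $  — match y
step 4: stack=$ U d y z  input=z y d $  — match z
step 5: stack=$ U d y  input=y d $  — match y
step 6: stack=$ U d  input=d $  — match d
Stack after step 6: $ U (top = U).

U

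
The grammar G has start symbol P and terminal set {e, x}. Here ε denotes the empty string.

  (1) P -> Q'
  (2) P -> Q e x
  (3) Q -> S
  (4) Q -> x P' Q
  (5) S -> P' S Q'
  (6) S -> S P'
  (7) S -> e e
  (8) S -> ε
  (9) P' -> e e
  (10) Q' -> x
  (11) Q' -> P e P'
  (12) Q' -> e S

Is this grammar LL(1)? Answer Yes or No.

FIRST(P) = {e, x}
FIRST(Q) = {ε, e, x}
FIRST(S) = {ε, e}
FIRST(P') = {e}
FIRST(Q') = {e, x}
FOLLOW(P) = {$, e}
FOLLOW(Q) = {e}
FOLLOW(S) = {$, e, x}
FOLLOW(P') = {$, e, x}
FOLLOW(Q') = {$, e, x}
Cell M[P, e] receives both P -> Q' and P -> Q e x — the grammar is not LL(1).

No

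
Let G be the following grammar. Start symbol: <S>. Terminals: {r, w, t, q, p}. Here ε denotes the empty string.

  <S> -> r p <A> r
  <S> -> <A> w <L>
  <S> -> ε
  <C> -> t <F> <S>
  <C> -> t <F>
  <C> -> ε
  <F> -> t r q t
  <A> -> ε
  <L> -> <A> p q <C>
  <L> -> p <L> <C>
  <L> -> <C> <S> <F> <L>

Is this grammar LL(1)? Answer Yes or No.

No

FIRST(<S>) = {ε, r, w}
FIRST(<C>) = {ε, t}
FIRST(<F>) = {t}
FIRST(<A>) = {ε}
FIRST(<L>) = {p, r, t, w}
FOLLOW(<S>) = {$, r, t, w}
FOLLOW(<C>) = {$, r, t, w}
FOLLOW(<F>) = {$, p, r, t, w}
FOLLOW(<A>) = {p, r, w}
FOLLOW(<L>) = {$, r, t, w}
Cell M[<C>, t] receives both <C> -> t <F> <S> and <C> -> t <F> and <C> -> ε — the grammar is not LL(1).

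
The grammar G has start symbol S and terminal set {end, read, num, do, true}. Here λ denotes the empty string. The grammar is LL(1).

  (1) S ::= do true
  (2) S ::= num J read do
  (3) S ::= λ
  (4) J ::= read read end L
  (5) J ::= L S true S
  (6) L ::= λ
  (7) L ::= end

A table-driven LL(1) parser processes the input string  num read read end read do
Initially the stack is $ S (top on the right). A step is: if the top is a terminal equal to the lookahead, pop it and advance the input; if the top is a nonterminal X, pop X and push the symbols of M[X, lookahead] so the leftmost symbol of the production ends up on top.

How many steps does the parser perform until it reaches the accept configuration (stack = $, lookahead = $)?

step 1: stack=$ S  input=num read read end read do $  — expand S ::= num J read do
step 2: stack=$ do read J num  input=num read read end read do $  — match num
step 3: stack=$ do read J  input=read read end read do $  — expand J ::= read read end L
step 4: stack=$ do read L end read read  input=read read end read do $  — match read
step 5: stack=$ do read L end read  input=read end read do $  — match read
step 6: stack=$ do read L end  input=end read do $  — match end
step 7: stack=$ do read L  input=read do $  — expand L ::= λ
step 8: stack=$ do read  input=read do $  — match read
step 9: stack=$ do  input=do $  — match do
Accept reached after 9 steps.

9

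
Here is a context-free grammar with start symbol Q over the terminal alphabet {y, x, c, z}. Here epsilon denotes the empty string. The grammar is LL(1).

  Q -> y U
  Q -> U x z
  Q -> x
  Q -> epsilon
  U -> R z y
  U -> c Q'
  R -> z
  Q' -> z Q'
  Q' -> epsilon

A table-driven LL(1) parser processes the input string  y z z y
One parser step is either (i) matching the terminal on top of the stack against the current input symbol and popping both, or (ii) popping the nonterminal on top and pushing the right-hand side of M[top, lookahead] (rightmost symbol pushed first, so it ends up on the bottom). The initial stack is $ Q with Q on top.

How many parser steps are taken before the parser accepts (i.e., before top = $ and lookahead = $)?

step 1: stack=$ Q  input=y z z y $  — expand Q -> y U
step 2: stack=$ U y  input=y z z y $  — match y
step 3: stack=$ U  input=z z y $  — expand U -> R z y
step 4: stack=$ y z R  input=z z y $  — expand R -> z
step 5: stack=$ y z z  input=z z y $  — match z
step 6: stack=$ y z  input=z y $  — match z
step 7: stack=$ y  input=y $  — match y
Accept reached after 7 steps.

7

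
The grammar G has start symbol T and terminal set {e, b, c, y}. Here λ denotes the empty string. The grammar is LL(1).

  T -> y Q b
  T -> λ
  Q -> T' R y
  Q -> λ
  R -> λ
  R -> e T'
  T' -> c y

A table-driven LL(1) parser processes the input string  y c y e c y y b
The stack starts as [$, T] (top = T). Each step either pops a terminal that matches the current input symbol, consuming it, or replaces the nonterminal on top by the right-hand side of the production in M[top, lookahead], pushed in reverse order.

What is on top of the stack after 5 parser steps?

y

step 1: stack=$ T  input=y c y e c y y b $  — expand T -> y Q b
step 2: stack=$ b Q y  input=y c y e c y y b $  — match y
step 3: stack=$ b Q  input=c y e c y y b $  — expand Q -> T' R y
step 4: stack=$ b y R T'  input=c y e c y y b $  — expand T' -> c y
step 5: stack=$ b y R y c  input=c y e c y y b $  — match c
Stack after step 5: $ b y R y (top = y).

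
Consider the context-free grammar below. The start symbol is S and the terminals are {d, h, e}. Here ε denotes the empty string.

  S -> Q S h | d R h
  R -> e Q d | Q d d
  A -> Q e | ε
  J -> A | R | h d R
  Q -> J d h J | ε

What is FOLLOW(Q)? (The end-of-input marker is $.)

FIRST(S) = {d, e, h}  (via Q S h)
FIRST(R) = {d, e, h}  (via Q d d)
FIRST(A) = {ε, d, e, h}  (via Q e)
FIRST(J) = {ε, d, e, h}  (via A, R)
FIRST(Q) = {ε, d, e, h}  (via J d h J)
FOLLOW(S) includes $ since S is the start symbol.
FOLLOW(S): in S->Q S h, S is followed by h with FIRST {h}. Thus FOLLOW(S) = {$, h}.
FOLLOW(Q): in S->Q S h, Q is followed by S h with FIRST {d, e, h}; in R->e Q d, Q is followed by d with FIRST {d}; in R->Q d d, Q is followed by d d with FIRST {d}; in A->Q e, Q is followed by e with FIRST {e}. Thus FOLLOW(Q) = {d, e, h}.
FOLLOW(J): in Q->J d h J (occurrence 1), J is followed by d h J with FIRST {d}; in Q->J d h J (occurrence 2), the suffix after J is empty, so FOLLOW(J) ⊇ FOLLOW(Q) = {d, e, h}. Thus FOLLOW(J) = {d, e, h}.
FOLLOW(R): in S->d R h, R is followed by h with FIRST {h}; in J->R, the suffix after R is empty, so FOLLOW(R) ⊇ FOLLOW(J) = {d, e, h}; in J->h d R, the suffix after R is empty, so FOLLOW(R) ⊇ FOLLOW(J) = {d, e, h}. Thus FOLLOW(R) = {d, e, h}.
FOLLOW(A): in J->A, the suffix after A is empty, so FOLLOW(A) ⊇ FOLLOW(J) = {d, e, h}. Thus FOLLOW(A) = {d, e, h}.

{d, e, h}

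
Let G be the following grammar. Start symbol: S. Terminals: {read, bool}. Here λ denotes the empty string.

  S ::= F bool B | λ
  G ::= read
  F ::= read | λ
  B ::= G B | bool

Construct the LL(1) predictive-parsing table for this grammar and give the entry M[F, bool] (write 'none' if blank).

F ::= λ

FIRST(G) = {read}
FIRST(F) = {λ, read}
FIRST(S) = {λ, bool, read}  (via F bool B)
FIRST(B) = {bool, read}  (via G B)
FOLLOW(S) includes $ since S is the start symbol.
FOLLOW(F): in S::=F bool B, F is followed by bool B with FIRST {bool}. Thus FOLLOW(F) = {bool}.
For F ::= read: FIRST(read) = {read}, so it goes in M[F, t] for t ∈ {read}.
For F ::= λ: FIRST(λ) = {λ}, so it goes in M[F, t] for t ∈ {}; since λ ∈ FIRST, also for every t ∈ FOLLOW(F) = {bool}.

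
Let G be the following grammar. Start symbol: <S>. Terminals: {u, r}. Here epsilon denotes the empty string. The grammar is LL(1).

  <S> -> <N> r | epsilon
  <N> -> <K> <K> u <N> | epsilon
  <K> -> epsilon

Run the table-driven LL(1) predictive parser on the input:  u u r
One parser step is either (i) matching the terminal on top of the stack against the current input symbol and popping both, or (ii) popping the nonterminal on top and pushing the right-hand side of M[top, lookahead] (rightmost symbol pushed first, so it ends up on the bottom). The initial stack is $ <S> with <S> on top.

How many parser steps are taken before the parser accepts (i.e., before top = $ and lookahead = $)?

step 1: stack=$ <S>  input=u u r $  — expand <S> -> <N> r
step 2: stack=$ r <N>  input=u u r $  — expand <N> -> <K> <K> u <N>
step 3: stack=$ r <N> u <K> <K>  input=u u r $  — expand <K> -> epsilon
step 4: stack=$ r <N> u <K>  input=u u r $  — expand <K> -> epsilon
step 5: stack=$ r <N> u  input=u u r $  — match u
step 6: stack=$ r <N>  input=u r $  — expand <N> -> <K> <K> u <N>
step 7: stack=$ r <N> u <K> <K>  input=u r $  — expand <K> -> epsilon
step 8: stack=$ r <N> u <K>  input=u r $  — expand <K> -> epsilon
step 9: stack=$ r <N> u  input=u r $  — match u
step 10: stack=$ r <N>  input=r $  — expand <N> -> epsilon
step 11: stack=$ r  input=r $  — match r
Accept reached after 11 steps.

11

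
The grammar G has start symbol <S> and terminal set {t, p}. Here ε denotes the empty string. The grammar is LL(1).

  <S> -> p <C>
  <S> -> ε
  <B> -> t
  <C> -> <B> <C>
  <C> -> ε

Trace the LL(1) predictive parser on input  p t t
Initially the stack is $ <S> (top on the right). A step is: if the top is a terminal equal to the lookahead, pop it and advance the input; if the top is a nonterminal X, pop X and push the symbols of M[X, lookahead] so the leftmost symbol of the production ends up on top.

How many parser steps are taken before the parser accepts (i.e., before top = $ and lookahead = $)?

step 1: stack=$ <S>  input=p t t $  — expand <S> -> p <C>
step 2: stack=$ <C> p  input=p t t $  — match p
step 3: stack=$ <C>  input=t t $  — expand <C> -> <B> <C>
step 4: stack=$ <C> <B>  input=t t $  — expand <B> -> t
step 5: stack=$ <C> t  input=t t $  — match t
step 6: stack=$ <C>  input=t $  — expand <C> -> <B> <C>
step 7: stack=$ <C> <B>  input=t $  — expand <B> -> t
step 8: stack=$ <C> t  input=t $  — match t
step 9: stack=$ <C>  input=$  — expand <C> -> ε
Accept reached after 9 steps.

9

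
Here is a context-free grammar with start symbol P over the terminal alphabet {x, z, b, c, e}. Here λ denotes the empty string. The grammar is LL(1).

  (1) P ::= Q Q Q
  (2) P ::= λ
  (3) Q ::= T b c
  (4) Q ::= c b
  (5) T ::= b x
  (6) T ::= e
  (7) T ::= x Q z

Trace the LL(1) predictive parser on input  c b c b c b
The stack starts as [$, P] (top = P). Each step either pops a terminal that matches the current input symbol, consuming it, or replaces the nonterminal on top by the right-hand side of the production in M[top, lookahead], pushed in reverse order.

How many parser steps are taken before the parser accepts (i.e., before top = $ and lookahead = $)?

10

step 1: stack=$ P  input=c b c b c b $  — expand P ::= Q Q Q
step 2: stack=$ Q Q Q  input=c b c b c b $  — expand Q ::= c b
step 3: stack=$ Q Q b c  input=c b c b c b $  — match c
step 4: stack=$ Q Q b  input=b c b c b $  — match b
step 5: stack=$ Q Q  input=c b c b $  — expand Q ::= c b
step 6: stack=$ Q b c  input=c b c b $  — match c
step 7: stack=$ Q b  input=b c b $  — match b
step 8: stack=$ Q  input=c b $  — expand Q ::= c b
step 9: stack=$ b c  input=c b $  — match c
step 10: stack=$ b  input=b $  — match b
Accept reached after 10 steps.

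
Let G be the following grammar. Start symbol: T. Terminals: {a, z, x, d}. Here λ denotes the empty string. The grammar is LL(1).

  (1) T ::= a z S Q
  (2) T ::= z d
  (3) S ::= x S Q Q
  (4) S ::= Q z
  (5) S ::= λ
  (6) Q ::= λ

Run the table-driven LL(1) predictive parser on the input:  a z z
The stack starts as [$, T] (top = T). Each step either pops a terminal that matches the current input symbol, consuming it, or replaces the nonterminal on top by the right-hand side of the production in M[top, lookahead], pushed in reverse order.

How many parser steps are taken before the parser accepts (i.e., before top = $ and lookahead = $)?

7

     Stack      Input    Action
  1  $ T        a z z $  expand T ::= a z S Q
  2  $ Q S z a  a z z $  match a
  3  $ Q S z    z z $    match z
  4  $ Q S      z $      expand S ::= Q z
  5  $ Q z Q    z $      expand Q ::= λ
  6  $ Q z      z $      match z
  7  $ Q        $        expand Q ::= λ
Accept reached after 7 steps.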